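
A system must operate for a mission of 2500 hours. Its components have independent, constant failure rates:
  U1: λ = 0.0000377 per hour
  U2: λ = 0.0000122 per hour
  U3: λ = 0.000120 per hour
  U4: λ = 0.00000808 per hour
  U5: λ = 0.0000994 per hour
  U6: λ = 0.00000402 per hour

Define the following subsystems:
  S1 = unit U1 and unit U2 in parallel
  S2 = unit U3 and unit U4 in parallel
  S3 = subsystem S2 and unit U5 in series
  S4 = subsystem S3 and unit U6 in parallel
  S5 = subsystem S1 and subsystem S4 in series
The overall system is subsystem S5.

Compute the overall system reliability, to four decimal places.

R(U1) = exp(−0.0000377 × 2500) = 0.910055
R(U2) = exp(−0.0000122 × 2500) = 0.969960
R(U3) = exp(−0.000120 × 2500) = 0.740818
R(U4) = exp(−0.00000808 × 2500) = 0.980003
R(U5) = exp(−0.0000994 × 2500) = 0.779970
R(U6) = exp(−0.00000402 × 2500) = 0.990000
Parallel (U1 and U2): 1 − (1 − 0.910055)(1 − 0.969960) = 0.997298
Parallel (U3 and U4): 1 − (1 − 0.740818)(1 − 0.980003) = 0.994817
Series ([0.994817] and U5): 0.994817 × 0.779970 = 0.775927
Parallel ([0.775927] and U6): 1 − (1 − 0.775927)(1 − 0.990000) = 0.997759
Series ([0.997298] and [0.997759]): 0.997298 × 0.997759 = 0.9951

0.9951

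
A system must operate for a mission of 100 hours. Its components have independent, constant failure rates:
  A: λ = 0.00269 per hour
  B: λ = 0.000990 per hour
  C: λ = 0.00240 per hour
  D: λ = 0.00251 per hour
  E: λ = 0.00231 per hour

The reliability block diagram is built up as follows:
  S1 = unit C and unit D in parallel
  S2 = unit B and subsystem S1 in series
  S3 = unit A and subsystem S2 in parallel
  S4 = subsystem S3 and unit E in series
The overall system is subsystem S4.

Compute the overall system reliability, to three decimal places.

0.768

R(A) = exp(−0.00269 × 100) = 0.76414
R(B) = exp(−0.000990 × 100) = 0.90574
R(C) = exp(−0.00240 × 100) = 0.78663
R(D) = exp(−0.00251 × 100) = 0.77802
R(E) = exp(−0.00231 × 100) = 0.79374
Parallel (C and D): 1 − (1 − 0.78663)(1 − 0.77802) = 0.95264
Series (B and [0.95264]): 0.90574 × 0.95264 = 0.86284
Parallel (A and [0.86284]): 1 − (1 − 0.76414)(1 − 0.86284) = 0.96765
Series ([0.96765] and E): 0.96765 × 0.79374 = 0.768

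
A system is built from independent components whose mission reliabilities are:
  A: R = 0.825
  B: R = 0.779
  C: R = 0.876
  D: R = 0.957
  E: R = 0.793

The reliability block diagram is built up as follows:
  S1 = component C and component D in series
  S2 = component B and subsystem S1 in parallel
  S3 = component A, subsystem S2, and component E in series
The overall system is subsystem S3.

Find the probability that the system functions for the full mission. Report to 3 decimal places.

Series (C and D): 0.87600 × 0.95700 = 0.83833
Parallel (B and [0.83833]): 1 − (1 − 0.77900)(1 − 0.83833) = 0.96427
Series (A, [0.96427], and E): 0.82500 × 0.96427 × 0.79300 = 0.631

0.631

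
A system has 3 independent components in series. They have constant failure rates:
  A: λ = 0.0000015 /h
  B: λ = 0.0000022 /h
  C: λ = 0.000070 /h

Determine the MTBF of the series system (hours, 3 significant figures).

13600

Series of exponential components: λ_sys = Σ λ_i
λ_sys = 0.0000015 + 0.0000022 + 0.000070 = 7.3700e-05 /h
MTBF = 1 / λ_sys = 13600 h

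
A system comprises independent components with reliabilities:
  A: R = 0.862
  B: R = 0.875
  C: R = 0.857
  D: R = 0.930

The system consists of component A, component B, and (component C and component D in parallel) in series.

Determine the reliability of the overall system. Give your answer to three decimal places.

Parallel (C and D): 1 − (1 − 0.85700)(1 − 0.93000) = 0.98999
Series (A, B, and [0.98999]): 0.86200 × 0.87500 × 0.98999 = 0.747

0.747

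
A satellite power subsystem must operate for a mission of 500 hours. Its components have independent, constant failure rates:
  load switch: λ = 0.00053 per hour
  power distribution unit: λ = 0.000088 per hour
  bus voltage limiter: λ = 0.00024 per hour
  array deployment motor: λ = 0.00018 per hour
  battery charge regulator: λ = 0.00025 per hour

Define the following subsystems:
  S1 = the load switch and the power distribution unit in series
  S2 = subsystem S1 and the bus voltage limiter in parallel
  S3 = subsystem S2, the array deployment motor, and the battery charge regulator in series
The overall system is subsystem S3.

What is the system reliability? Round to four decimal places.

R(load switch) = exp(−0.00053 × 500) = 0.767206
R(power distribution unit) = exp(−0.000088 × 500) = 0.956954
R(bus voltage limiter) = exp(−0.00024 × 500) = 0.886920
R(array deployment motor) = exp(−0.00018 × 500) = 0.913931
R(battery charge regulator) = exp(−0.00025 × 500) = 0.882497
Series (load switch and power distribution unit): 0.767206 × 0.956954 = 0.734181
Parallel ([0.734181] and bus voltage limiter): 1 − (1 − 0.734181)(1 − 0.886920) = 0.969941
Series ([0.969941], array deployment motor, and battery charge regulator): 0.969941 × 0.913931 × 0.882497 = 0.7823

0.7823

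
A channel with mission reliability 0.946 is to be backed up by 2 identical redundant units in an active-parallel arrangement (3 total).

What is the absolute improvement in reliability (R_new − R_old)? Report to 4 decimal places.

0.0538

R_before = 0.946
R_after = 1 − (1 − 0.946)^3 = 0.9998
ΔR = 0.9998 − 0.946 = 0.0538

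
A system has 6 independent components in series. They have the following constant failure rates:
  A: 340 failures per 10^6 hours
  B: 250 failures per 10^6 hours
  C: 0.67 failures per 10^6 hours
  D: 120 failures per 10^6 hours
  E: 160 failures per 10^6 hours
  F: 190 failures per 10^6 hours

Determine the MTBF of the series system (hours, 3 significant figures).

Series of exponential components: λ_sys = Σ λ_i
λ_sys = 0.00034 + 0.00025 + 0.00000067 + 0.00012 + 0.00016 + 0.00019 = 1.0607e-03 /h
MTBF = 1 / λ_sys = 943 h

943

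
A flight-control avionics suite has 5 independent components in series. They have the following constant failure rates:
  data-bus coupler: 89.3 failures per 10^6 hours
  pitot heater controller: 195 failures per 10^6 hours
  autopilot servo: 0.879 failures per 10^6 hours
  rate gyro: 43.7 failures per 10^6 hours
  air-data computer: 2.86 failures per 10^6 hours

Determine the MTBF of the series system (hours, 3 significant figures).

3010

Series of exponential components: λ_sys = Σ λ_i
λ_sys = 0.0000893 + 0.000195 + 0.000000879 + 0.0000437 + 0.00000286 = 3.3174e-04 /h
MTBF = 1 / λ_sys = 3010 h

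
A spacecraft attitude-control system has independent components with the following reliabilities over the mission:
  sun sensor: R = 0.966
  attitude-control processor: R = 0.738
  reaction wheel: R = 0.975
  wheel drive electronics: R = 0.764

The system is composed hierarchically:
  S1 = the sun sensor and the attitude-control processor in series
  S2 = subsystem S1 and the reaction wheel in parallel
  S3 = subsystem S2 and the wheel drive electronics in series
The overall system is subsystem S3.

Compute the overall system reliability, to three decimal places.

0.759

Series (sun sensor and attitude-control processor): 0.96600 × 0.73800 = 0.71291
Parallel ([0.71291] and reaction wheel): 1 − (1 − 0.71291)(1 − 0.97500) = 0.99282
Series ([0.99282] and wheel drive electronics): 0.99282 × 0.76400 = 0.759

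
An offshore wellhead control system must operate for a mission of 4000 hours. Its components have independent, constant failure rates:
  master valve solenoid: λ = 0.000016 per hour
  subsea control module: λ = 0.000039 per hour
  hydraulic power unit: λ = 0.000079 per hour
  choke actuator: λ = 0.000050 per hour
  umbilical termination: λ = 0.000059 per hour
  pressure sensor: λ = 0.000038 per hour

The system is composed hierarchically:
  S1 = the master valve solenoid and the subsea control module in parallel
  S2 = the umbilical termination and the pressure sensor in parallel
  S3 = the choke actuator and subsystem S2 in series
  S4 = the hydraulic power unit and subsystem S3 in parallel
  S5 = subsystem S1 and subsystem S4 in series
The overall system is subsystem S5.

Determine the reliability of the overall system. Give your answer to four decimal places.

R(master valve solenoid) = exp(−0.000016 × 4000) = 0.938005
R(subsea control module) = exp(−0.000039 × 4000) = 0.855559
R(hydraulic power unit) = exp(−0.000079 × 4000) = 0.729059
R(choke actuator) = exp(−0.000050 × 4000) = 0.818731
R(umbilical termination) = exp(−0.000059 × 4000) = 0.789781
R(pressure sensor) = exp(−0.000038 × 4000) = 0.858988
Parallel (master valve solenoid and subsea control module): 1 − (1 − 0.938005)(1 − 0.855559) = 0.991045
Parallel (umbilical termination and pressure sensor): 1 − (1 − 0.789781)(1 − 0.858988) = 0.970357
Series (choke actuator and [0.970357]): 0.818731 × 0.970357 = 0.794461
Parallel (hydraulic power unit and [0.794461]): 1 − (1 − 0.729059)(1 − 0.794461) = 0.944311
Series ([0.991045] and [0.944311]): 0.991045 × 0.944311 = 0.9359

0.9359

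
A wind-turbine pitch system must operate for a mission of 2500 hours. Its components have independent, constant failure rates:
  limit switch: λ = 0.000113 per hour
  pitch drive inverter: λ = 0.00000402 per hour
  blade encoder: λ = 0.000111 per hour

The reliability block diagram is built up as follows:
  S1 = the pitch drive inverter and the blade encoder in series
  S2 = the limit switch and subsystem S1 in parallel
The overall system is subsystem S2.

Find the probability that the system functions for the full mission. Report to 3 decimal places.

R(limit switch) = exp(−0.000113 × 2500) = 0.75390
R(pitch drive inverter) = exp(−0.00000402 × 2500) = 0.99000
R(blade encoder) = exp(−0.000111 × 2500) = 0.75768
Series (pitch drive inverter and blade encoder): 0.99000 × 0.75768 = 0.75010
Parallel (limit switch and [0.75010]): 1 − (1 − 0.75390)(1 − 0.75010) = 0.938

0.938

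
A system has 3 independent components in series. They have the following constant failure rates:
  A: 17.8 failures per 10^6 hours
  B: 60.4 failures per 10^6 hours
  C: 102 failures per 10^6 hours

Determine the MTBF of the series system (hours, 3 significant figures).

5550

Series of exponential components: λ_sys = Σ λ_i
λ_sys = 0.0000178 + 0.0000604 + 0.000102 = 1.8020e-04 /h
MTBF = 1 / λ_sys = 5550 h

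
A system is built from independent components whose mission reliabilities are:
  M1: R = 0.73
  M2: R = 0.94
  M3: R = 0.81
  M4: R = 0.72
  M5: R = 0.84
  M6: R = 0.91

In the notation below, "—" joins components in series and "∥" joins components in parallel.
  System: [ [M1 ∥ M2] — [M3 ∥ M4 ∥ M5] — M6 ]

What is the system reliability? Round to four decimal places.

Parallel (M1 and M2): 1 − (1 − 0.730000)(1 − 0.940000) = 0.983800
Parallel (M3, M4, and M5): 1 − (1 − 0.810000)(1 − 0.720000)(1 − 0.840000) = 0.991488
Series ([0.983800], [0.991488], and M6): 0.983800 × 0.991488 × 0.910000 = 0.8876

0.8876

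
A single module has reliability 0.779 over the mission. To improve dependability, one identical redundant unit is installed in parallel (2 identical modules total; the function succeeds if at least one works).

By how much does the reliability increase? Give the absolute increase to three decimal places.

R_before = 0.779
R_after = 1 − (1 − 0.779)^2 = 0.951
ΔR = 0.951 − 0.779 = 0.172

0.172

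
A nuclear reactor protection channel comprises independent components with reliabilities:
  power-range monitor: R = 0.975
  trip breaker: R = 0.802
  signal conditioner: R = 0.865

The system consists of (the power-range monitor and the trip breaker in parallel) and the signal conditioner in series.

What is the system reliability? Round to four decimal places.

Parallel (power-range monitor and trip breaker): 1 − (1 − 0.975000)(1 − 0.802000) = 0.995050
Series ([0.995050] and signal conditioner): 0.995050 × 0.865000 = 0.8607

0.8607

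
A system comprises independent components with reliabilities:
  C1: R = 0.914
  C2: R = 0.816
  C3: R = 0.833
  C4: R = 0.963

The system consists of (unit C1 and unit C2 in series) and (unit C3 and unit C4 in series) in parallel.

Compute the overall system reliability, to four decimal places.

0.9497

Series (C1 and C2): 0.914000 × 0.816000 = 0.745824
Series (C3 and C4): 0.833000 × 0.963000 = 0.802179
Parallel ([0.745824] and [0.802179]): 1 − (1 − 0.745824)(1 − 0.802179) = 0.9497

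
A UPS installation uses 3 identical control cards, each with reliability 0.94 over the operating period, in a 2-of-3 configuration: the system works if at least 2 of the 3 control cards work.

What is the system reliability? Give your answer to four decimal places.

0.9896

R = Σ_{i=2}^{3} C(3,i) p^i (1−p)^{3−i} with p = 0.94
C(3,2)·0.94^2·0.06^1 = 0.159048
C(3,3)·0.94^3·0.06^0 = 0.830584
Sum = 0.9896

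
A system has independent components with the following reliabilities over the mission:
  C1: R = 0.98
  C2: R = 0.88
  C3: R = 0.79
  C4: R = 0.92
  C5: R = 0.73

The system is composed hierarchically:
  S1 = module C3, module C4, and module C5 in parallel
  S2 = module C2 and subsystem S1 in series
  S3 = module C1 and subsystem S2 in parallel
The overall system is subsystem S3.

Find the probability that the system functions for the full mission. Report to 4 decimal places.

0.9975

Parallel (C3, C4, and C5): 1 − (1 − 0.790000)(1 − 0.920000)(1 − 0.730000) = 0.995464
Series (C2 and [0.995464]): 0.880000 × 0.995464 = 0.876008
Parallel (C1 and [0.876008]): 1 − (1 − 0.980000)(1 − 0.876008) = 0.9975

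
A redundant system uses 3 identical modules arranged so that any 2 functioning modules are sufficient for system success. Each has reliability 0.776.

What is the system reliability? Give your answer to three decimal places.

R = Σ_{i=2}^{3} C(3,i) p^i (1−p)^{3−i} with p = 0.776
C(3,2)·0.776^2·0.224^1 = 0.40466
C(3,3)·0.776^3·0.224^0 = 0.46729
Sum = 0.872

0.872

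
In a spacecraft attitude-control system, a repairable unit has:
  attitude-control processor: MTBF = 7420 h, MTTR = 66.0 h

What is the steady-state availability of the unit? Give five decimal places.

0.99118

A(attitude-control processor) = MTBF/(MTBF+MTTR) = 7420/(7420+66.0) = 0.99118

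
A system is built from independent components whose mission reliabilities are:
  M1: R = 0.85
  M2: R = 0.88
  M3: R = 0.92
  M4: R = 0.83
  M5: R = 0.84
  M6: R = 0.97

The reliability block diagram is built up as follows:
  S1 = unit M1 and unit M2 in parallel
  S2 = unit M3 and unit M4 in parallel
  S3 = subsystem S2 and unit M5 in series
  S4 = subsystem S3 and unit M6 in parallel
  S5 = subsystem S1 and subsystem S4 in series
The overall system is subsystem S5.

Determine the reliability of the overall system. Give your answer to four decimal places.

0.9769

Parallel (M1 and M2): 1 − (1 − 0.850000)(1 − 0.880000) = 0.982000
Parallel (M3 and M4): 1 − (1 − 0.920000)(1 − 0.830000) = 0.986400
Series ([0.986400] and M5): 0.986400 × 0.840000 = 0.828576
Parallel ([0.828576] and M6): 1 − (1 − 0.828576)(1 − 0.970000) = 0.994857
Series ([0.982000] and [0.994857]): 0.982000 × 0.994857 = 0.9769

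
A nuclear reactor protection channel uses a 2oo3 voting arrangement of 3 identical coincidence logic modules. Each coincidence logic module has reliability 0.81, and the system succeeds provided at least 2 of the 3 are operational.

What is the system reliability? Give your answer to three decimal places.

R = Σ_{i=2}^{3} C(3,i) p^i (1−p)^{3−i} with p = 0.81
C(3,2)·0.81^2·0.19^1 = 0.37398
C(3,3)·0.81^3·0.19^0 = 0.53144
Sum = 0.905

0.905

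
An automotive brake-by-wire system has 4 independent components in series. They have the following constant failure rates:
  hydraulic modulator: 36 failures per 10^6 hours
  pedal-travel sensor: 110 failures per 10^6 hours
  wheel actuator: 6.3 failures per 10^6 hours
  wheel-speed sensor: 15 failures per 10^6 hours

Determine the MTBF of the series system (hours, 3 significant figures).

5980

Series of exponential components: λ_sys = Σ λ_i
λ_sys = 0.000036 + 0.00011 + 0.0000063 + 0.000015 = 1.6730e-04 /h
MTBF = 1 / λ_sys = 5980 h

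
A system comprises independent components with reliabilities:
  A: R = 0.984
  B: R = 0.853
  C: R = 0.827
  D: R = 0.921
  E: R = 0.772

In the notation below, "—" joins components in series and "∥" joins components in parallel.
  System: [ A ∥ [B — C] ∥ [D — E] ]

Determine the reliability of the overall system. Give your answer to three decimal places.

0.999

Series (B and C): 0.85300 × 0.82700 = 0.70543
Series (D and E): 0.92100 × 0.77200 = 0.71101
Parallel (A, [0.70543], and [0.71101]): 1 − (1 − 0.98400)(1 − 0.70543)(1 − 0.71101) = 0.999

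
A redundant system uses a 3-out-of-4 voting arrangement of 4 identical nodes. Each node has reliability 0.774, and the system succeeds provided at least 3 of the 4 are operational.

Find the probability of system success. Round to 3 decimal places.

0.778

R = Σ_{i=3}^{4} C(4,i) p^i (1−p)^{4−i} with p = 0.774
C(4,3)·0.774^3·0.226^1 = 0.41917
C(4,4)·0.774^4·0.226^0 = 0.35889
Sum = 0.778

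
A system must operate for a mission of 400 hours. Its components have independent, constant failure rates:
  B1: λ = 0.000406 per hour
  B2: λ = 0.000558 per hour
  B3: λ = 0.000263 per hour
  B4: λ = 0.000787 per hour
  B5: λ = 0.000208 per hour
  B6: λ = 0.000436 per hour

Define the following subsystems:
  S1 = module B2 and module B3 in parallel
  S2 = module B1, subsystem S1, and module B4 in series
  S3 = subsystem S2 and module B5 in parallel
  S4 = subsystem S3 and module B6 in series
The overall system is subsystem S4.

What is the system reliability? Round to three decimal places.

R(B1) = exp(−0.000406 × 400) = 0.85010
R(B2) = exp(−0.000558 × 400) = 0.79995
R(B3) = exp(−0.000263 × 400) = 0.90014
R(B4) = exp(−0.000787 × 400) = 0.72993
R(B5) = exp(−0.000208 × 400) = 0.92017
R(B6) = exp(−0.000436 × 400) = 0.83996
Parallel (B2 and B3): 1 − (1 − 0.79995)(1 − 0.90014) = 0.98002
Series (B1, [0.98002], and B4): 0.85010 × 0.98002 × 0.72993 = 0.60812
Parallel ([0.60812] and B5): 1 − (1 − 0.60812)(1 − 0.92017) = 0.96872
Series ([0.96872] and B6): 0.96872 × 0.83996 = 0.814

0.814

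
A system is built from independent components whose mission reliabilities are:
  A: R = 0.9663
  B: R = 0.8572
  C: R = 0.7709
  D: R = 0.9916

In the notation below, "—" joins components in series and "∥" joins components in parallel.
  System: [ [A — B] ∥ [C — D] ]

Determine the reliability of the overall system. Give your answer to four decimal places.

Series (A and B): 0.966300 × 0.857200 = 0.828312
Series (C and D): 0.770900 × 0.991600 = 0.764424
Parallel ([0.828312] and [0.764424]): 1 − (1 − 0.828312)(1 − 0.764424) = 0.9596

0.9596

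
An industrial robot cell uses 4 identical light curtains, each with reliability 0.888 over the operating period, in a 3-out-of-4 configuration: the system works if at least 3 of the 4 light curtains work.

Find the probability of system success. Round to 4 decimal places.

R = Σ_{i=3}^{4} C(4,i) p^i (1−p)^{4−i} with p = 0.888
C(4,3)·0.888^3·0.112^1 = 0.313702
C(4,4)·0.888^4·0.112^0 = 0.621802
Sum = 0.9355

0.9355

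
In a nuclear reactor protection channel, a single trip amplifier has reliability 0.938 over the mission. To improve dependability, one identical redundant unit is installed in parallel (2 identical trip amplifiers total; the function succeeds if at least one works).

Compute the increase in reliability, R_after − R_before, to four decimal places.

0.0582

R_before = 0.938
R_after = 1 − (1 − 0.938)^2 = 0.9962
ΔR = 0.9962 − 0.938 = 0.0582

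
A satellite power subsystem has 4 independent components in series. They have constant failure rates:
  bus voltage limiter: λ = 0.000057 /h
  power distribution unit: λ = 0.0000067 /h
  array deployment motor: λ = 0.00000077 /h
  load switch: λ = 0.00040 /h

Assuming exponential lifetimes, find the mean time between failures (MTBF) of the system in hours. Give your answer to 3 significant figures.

Series of exponential components: λ_sys = Σ λ_i
λ_sys = 0.000057 + 0.0000067 + 0.00000077 + 0.00040 = 4.6447e-04 /h
MTBF = 1 / λ_sys = 2150 h

2150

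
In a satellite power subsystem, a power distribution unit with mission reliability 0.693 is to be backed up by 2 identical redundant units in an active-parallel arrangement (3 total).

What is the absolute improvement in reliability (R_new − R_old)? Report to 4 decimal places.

0.2781

R_before = 0.693
R_after = 1 − (1 − 0.693)^3 = 0.9711
ΔR = 0.9711 − 0.693 = 0.2781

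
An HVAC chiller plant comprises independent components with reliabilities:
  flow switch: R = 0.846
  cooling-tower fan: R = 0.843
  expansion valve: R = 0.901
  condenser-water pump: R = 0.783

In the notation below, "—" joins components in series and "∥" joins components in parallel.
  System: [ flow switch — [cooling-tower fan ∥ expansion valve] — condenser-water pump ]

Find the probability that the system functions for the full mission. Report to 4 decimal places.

Parallel (cooling-tower fan and expansion valve): 1 − (1 − 0.843000)(1 − 0.901000) = 0.984457
Series (flow switch, [0.984457], and condenser-water pump): 0.846000 × 0.984457 × 0.783000 = 0.6521

0.6521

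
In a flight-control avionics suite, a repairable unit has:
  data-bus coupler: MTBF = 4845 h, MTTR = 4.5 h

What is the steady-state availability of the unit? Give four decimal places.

0.9991

A(data-bus coupler) = MTBF/(MTBF+MTTR) = 4845/(4845+4.5) = 0.9991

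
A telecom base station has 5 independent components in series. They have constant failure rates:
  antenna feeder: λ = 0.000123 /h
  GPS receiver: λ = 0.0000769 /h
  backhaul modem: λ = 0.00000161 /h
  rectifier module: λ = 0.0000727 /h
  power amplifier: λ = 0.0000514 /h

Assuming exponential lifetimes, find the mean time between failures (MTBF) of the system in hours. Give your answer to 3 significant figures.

Series of exponential components: λ_sys = Σ λ_i
λ_sys = 0.000123 + 0.0000769 + 0.00000161 + 0.0000727 + 0.0000514 = 3.2561e-04 /h
MTBF = 1 / λ_sys = 3070 h

3070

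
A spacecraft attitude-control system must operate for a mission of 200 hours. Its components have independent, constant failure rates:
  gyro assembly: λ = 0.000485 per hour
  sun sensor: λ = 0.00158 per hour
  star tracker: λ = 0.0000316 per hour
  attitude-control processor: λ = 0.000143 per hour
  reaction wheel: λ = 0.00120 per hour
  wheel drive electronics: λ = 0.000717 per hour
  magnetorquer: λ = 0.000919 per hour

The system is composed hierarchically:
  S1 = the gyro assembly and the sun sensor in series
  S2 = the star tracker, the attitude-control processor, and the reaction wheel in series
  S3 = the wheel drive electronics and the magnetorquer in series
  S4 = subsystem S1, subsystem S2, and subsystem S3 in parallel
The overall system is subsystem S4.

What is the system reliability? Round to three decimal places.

0.977

R(gyro assembly) = exp(−0.000485 × 200) = 0.90756
R(sun sensor) = exp(−0.00158 × 200) = 0.72906
R(star tracker) = exp(−0.0000316 × 200) = 0.99370
R(attitude-control processor) = exp(−0.000143 × 200) = 0.97181
R(reaction wheel) = exp(−0.00120 × 200) = 0.78663
R(wheel drive electronics) = exp(−0.000717 × 200) = 0.86641
R(magnetorquer) = exp(−0.000919 × 200) = 0.83210
Series (gyro assembly and sun sensor): 0.90756 × 0.72906 = 0.66167
Series (star tracker, attitude-control processor, and reaction wheel): 0.99370 × 0.97181 × 0.78663 = 0.75964
Series (wheel drive electronics and magnetorquer): 0.86641 × 0.83210 = 0.72094
Parallel ([0.66167], [0.75964], and [0.72094]): 1 − (1 − 0.66167)(1 − 0.75964)(1 − 0.72094) = 0.977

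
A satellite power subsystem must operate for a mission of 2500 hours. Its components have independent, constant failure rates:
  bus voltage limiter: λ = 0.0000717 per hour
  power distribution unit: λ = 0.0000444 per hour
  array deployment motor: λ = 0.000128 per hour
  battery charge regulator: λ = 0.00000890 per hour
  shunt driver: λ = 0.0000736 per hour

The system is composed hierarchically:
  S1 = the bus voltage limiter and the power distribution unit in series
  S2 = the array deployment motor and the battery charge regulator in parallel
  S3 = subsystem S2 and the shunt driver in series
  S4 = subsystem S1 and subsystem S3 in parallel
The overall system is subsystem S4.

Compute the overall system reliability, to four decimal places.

0.9564

R(bus voltage limiter) = exp(−0.0000717 × 2500) = 0.835897
R(power distribution unit) = exp(−0.0000444 × 2500) = 0.894939
R(array deployment motor) = exp(−0.000128 × 2500) = 0.726149
R(battery charge regulator) = exp(−0.00000890 × 2500) = 0.977996
R(shunt driver) = exp(−0.0000736 × 2500) = 0.831936
Series (bus voltage limiter and power distribution unit): 0.835897 × 0.894939 = 0.748077
Parallel (array deployment motor and battery charge regulator): 1 − (1 − 0.726149)(1 − 0.977996) = 0.993974
Series ([0.993974] and shunt driver): 0.993974 × 0.831936 = 0.826923
Parallel ([0.748077] and [0.826923]): 1 − (1 − 0.748077)(1 − 0.826923) = 0.9564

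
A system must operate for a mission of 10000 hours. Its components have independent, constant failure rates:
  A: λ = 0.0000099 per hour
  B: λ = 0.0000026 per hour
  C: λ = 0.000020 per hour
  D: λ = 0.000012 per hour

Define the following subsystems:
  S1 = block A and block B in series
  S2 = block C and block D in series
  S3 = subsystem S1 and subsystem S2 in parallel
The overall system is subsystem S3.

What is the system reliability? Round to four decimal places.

R(A) = exp(−0.0000099 × 10000) = 0.905743
R(B) = exp(−0.0000026 × 10000) = 0.974335
R(C) = exp(−0.000020 × 10000) = 0.818731
R(D) = exp(−0.000012 × 10000) = 0.886920
Series (A and B): 0.905743 × 0.974335 = 0.882497
Series (C and D): 0.818731 × 0.886920 = 0.726149
Parallel ([0.882497] and [0.726149]): 1 − (1 − 0.882497)(1 − 0.726149) = 0.9678

0.9678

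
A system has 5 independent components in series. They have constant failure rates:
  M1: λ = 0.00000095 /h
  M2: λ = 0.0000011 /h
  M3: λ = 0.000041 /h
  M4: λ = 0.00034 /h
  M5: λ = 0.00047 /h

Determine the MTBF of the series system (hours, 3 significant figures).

Series of exponential components: λ_sys = Σ λ_i
λ_sys = 0.00000095 + 0.0000011 + 0.000041 + 0.00034 + 0.00047 = 8.5305e-04 /h
MTBF = 1 / λ_sys = 1170 h

1170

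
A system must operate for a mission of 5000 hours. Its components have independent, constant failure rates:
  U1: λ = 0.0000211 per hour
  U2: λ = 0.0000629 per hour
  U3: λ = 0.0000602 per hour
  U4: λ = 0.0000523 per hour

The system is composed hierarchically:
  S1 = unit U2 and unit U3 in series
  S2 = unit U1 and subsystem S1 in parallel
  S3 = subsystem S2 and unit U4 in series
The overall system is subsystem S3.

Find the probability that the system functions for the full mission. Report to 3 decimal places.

0.734

R(U1) = exp(−0.0000211 × 5000) = 0.89987
R(U2) = exp(−0.0000629 × 5000) = 0.73015
R(U3) = exp(−0.0000602 × 5000) = 0.74008
R(U4) = exp(−0.0000523 × 5000) = 0.76990
Series (U2 and U3): 0.73015 × 0.74008 = 0.54037
Parallel (U1 and [0.54037]): 1 − (1 − 0.89987)(1 − 0.54037) = 0.95398
Series ([0.95398] and U4): 0.95398 × 0.76990 = 0.734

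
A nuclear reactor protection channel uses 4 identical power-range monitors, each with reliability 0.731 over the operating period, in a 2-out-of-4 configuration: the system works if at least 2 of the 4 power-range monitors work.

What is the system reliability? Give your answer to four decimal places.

0.9378

R = Σ_{i=2}^{4} C(4,i) p^i (1−p)^{4−i} with p = 0.731
C(4,2)·0.731^2·0.269^2 = 0.232001
C(4,3)·0.731^3·0.269^1 = 0.420305
C(4,4)·0.731^4·0.269^0 = 0.285542
Sum = 0.9378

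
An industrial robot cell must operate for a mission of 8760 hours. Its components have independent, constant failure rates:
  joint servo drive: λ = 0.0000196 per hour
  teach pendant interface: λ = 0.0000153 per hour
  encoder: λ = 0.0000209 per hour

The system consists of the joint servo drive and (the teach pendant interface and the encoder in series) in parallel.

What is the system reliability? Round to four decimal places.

R(joint servo drive) = exp(−0.0000196 × 8760) = 0.842235
R(teach pendant interface) = exp(−0.0000153 × 8760) = 0.874566
R(encoder) = exp(−0.0000209 × 8760) = 0.832698
Series (teach pendant interface and encoder): 0.874566 × 0.832698 = 0.728249
Parallel (joint servo drive and [0.728249]): 1 − (1 − 0.842235)(1 − 0.728249) = 0.9571

0.9571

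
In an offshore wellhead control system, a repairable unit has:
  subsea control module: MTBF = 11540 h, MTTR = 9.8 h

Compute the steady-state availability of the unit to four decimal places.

0.9992

A(subsea control module) = MTBF/(MTBF+MTTR) = 11540/(11540+9.8) = 0.9992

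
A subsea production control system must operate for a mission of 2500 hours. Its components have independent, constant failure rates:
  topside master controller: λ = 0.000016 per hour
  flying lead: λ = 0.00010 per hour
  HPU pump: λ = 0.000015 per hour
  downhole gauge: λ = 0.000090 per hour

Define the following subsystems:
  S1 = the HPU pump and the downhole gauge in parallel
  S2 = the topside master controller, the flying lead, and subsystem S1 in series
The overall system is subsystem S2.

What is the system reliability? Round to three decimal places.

R(topside master controller) = exp(−0.000016 × 2500) = 0.96079
R(flying lead) = exp(−0.00010 × 2500) = 0.77880
R(HPU pump) = exp(−0.000015 × 2500) = 0.96319
R(downhole gauge) = exp(−0.000090 × 2500) = 0.79852
Parallel (HPU pump and downhole gauge): 1 − (1 − 0.96319)(1 − 0.79852) = 0.99258
Series (topside master controller, flying lead, and [0.99258]): 0.96079 × 0.77880 × 0.99258 = 0.743

0.743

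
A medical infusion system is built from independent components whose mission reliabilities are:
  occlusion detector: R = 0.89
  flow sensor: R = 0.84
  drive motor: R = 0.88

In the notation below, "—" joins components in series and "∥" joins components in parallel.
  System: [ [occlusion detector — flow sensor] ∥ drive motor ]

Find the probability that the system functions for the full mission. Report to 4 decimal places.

0.9697

Series (occlusion detector and flow sensor): 0.890000 × 0.840000 = 0.747600
Parallel ([0.747600] and drive motor): 1 − (1 − 0.747600)(1 − 0.880000) = 0.9697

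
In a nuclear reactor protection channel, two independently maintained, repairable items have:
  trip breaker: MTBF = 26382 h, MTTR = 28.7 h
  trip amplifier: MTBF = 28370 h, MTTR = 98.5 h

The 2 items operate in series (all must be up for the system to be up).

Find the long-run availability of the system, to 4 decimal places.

A(trip breaker) = MTBF/(MTBF+MTTR) = 26382/(26382+28.7) = 0.998913
A(trip amplifier) = MTBF/(MTBF+MTTR) = 28370/(28370+98.5) = 0.996540
Series availability: 0.998913 × 0.996540 = 0.9955

0.9955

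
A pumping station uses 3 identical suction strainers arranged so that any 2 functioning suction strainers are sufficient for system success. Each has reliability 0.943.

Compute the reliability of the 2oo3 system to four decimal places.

0.9906

R = Σ_{i=2}^{3} C(3,i) p^i (1−p)^{3−i} with p = 0.943
C(3,2)·0.943^2·0.057^1 = 0.152062
C(3,3)·0.943^3·0.057^0 = 0.838562
Sum = 0.9906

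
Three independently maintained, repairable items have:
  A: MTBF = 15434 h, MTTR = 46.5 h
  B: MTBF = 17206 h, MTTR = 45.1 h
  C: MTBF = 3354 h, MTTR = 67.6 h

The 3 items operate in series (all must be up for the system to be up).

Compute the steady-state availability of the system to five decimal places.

0.97474

A(A) = MTBF/(MTBF+MTTR) = 15434/(15434+46.5) = 0.996996
A(B) = MTBF/(MTBF+MTTR) = 17206/(17206+45.1) = 0.997386
A(C) = MTBF/(MTBF+MTTR) = 3354/(3354+67.6) = 0.980243
Series availability: 0.996996 × 0.997386 × 0.980243 = 0.97474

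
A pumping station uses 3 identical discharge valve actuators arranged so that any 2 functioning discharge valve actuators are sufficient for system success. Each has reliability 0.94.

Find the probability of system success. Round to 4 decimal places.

R = Σ_{i=2}^{3} C(3,i) p^i (1−p)^{3−i} with p = 0.94
C(3,2)·0.94^2·0.06^1 = 0.159048
C(3,3)·0.94^3·0.06^0 = 0.830584
Sum = 0.9896

0.9896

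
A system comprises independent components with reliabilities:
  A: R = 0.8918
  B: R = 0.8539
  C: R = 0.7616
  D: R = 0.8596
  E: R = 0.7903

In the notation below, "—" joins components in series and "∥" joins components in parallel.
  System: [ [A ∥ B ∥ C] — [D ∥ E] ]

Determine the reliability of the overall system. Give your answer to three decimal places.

0.967

Parallel (A, B, and C): 1 − (1 − 0.89180)(1 − 0.85390)(1 − 0.76160) = 0.99623
Parallel (D and E): 1 − (1 − 0.85960)(1 − 0.79030) = 0.97056
Series ([0.99623] and [0.97056]): 0.99623 × 0.97056 = 0.967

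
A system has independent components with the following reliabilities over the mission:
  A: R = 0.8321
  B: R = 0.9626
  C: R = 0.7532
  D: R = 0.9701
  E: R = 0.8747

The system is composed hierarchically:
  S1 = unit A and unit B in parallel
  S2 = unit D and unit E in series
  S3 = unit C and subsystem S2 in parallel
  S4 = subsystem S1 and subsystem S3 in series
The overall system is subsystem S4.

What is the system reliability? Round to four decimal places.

0.9566

Parallel (A and B): 1 − (1 − 0.832100)(1 − 0.962600) = 0.993721
Series (D and E): 0.970100 × 0.874700 = 0.848546
Parallel (C and [0.848546]): 1 − (1 − 0.753200)(1 − 0.848546) = 0.962621
Series ([0.993721] and [0.962621]): 0.993721 × 0.962621 = 0.9566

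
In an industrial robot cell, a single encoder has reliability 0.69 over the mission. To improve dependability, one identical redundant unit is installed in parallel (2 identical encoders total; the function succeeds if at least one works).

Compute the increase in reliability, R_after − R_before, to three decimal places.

0.214

R_before = 0.69
R_after = 1 − (1 − 0.69)^2 = 0.904
ΔR = 0.904 − 0.69 = 0.214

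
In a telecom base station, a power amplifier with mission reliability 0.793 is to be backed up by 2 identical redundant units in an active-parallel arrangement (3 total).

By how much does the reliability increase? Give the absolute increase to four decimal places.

R_before = 0.793
R_after = 1 − (1 − 0.793)^3 = 0.9911
ΔR = 0.9911 − 0.793 = 0.1981

0.1981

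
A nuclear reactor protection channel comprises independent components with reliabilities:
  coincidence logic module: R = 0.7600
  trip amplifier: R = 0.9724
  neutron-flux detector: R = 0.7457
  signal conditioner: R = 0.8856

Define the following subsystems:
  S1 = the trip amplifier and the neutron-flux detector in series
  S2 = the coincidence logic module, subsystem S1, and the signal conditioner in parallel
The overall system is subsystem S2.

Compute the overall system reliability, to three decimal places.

0.992

Series (trip amplifier and neutron-flux detector): 0.97240 × 0.74570 = 0.72512
Parallel (coincidence logic module, [0.72512], and signal conditioner): 1 − (1 − 0.76000)(1 − 0.72512)(1 − 0.88560) = 0.992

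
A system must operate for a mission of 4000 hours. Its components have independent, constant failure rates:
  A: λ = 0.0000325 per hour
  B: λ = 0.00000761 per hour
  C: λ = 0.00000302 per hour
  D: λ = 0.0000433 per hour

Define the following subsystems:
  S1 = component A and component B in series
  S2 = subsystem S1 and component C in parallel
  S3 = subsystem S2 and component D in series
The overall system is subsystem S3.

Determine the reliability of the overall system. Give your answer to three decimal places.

R(A) = exp(−0.0000325 × 4000) = 0.87810
R(B) = exp(−0.00000761 × 4000) = 0.97002
R(C) = exp(−0.00000302 × 4000) = 0.98799
R(D) = exp(−0.0000433 × 4000) = 0.84097
Series (A and B): 0.87810 × 0.97002 = 0.85177
Parallel ([0.85177] and C): 1 − (1 − 0.85177)(1 − 0.98799) = 0.99822
Series ([0.99822] and D): 0.99822 × 0.84097 = 0.839

0.839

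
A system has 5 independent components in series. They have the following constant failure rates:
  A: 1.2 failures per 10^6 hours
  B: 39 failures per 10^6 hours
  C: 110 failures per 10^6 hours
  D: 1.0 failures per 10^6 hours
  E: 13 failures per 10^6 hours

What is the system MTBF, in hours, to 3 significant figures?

Series of exponential components: λ_sys = Σ λ_i
λ_sys = 0.0000012 + 0.000039 + 0.00011 + 0.0000010 + 0.000013 = 1.6420e-04 /h
MTBF = 1 / λ_sys = 6090 h

6090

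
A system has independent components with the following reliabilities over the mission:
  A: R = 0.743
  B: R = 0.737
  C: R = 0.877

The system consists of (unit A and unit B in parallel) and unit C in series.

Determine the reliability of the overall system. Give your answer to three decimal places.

Parallel (A and B): 1 − (1 − 0.74300)(1 − 0.73700) = 0.93241
Series ([0.93241] and C): 0.93241 × 0.87700 = 0.818

0.818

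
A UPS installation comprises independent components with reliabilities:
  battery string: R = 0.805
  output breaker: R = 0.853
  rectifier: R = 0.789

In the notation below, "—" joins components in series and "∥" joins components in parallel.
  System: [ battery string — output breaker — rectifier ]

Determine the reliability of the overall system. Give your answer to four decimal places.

0.5418

Series (battery string, output breaker, and rectifier): 0.805000 × 0.853000 × 0.789000 = 0.5418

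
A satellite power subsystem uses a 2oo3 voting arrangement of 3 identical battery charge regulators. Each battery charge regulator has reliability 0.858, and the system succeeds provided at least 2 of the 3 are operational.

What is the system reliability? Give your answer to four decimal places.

R = Σ_{i=2}^{3} C(3,i) p^i (1−p)^{3−i} with p = 0.858
C(3,2)·0.858^2·0.142^1 = 0.313606
C(3,3)·0.858^3·0.142^0 = 0.631629
Sum = 0.9452

0.9452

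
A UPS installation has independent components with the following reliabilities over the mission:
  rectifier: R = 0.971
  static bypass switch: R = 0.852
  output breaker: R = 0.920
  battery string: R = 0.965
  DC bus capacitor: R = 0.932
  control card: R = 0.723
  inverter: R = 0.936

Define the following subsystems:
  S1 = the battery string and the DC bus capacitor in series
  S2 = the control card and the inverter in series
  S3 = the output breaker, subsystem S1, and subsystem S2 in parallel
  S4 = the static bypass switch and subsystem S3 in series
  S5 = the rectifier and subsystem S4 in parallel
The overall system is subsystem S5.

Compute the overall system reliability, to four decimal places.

0.9956

Series (battery string and DC bus capacitor): 0.965000 × 0.932000 = 0.899380
Series (control card and inverter): 0.723000 × 0.936000 = 0.676728
Parallel (output breaker, [0.899380], and [0.676728]): 1 − (1 − 0.920000)(1 − 0.899380)(1 − 0.676728) = 0.997398
Series (static bypass switch and [0.997398]): 0.852000 × 0.997398 = 0.849783
Parallel (rectifier and [0.849783]): 1 − (1 − 0.971000)(1 − 0.849783) = 0.9956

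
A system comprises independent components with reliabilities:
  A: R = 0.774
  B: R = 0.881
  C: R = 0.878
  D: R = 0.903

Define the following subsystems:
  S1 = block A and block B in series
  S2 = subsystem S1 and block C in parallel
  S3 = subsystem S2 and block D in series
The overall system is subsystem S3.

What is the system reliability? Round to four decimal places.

Series (A and B): 0.774000 × 0.881000 = 0.681894
Parallel ([0.681894] and C): 1 − (1 − 0.681894)(1 − 0.878000) = 0.961191
Series ([0.961191] and D): 0.961191 × 0.903000 = 0.8680

0.8680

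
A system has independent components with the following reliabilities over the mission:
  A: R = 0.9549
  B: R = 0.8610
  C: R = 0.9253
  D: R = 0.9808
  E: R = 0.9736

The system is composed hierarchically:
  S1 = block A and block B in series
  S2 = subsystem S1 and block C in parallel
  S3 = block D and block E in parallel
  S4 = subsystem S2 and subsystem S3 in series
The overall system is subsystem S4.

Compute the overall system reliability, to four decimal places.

Series (A and B): 0.954900 × 0.861000 = 0.822169
Parallel ([0.822169] and C): 1 − (1 − 0.822169)(1 − 0.925300) = 0.986716
Parallel (D and E): 1 − (1 − 0.980800)(1 − 0.973600) = 0.999493
Series ([0.986716] and [0.999493]): 0.986716 × 0.999493 = 0.9862

0.9862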